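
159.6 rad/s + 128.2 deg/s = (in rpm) 1545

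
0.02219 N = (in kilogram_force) 0.002263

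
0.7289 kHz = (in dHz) 7289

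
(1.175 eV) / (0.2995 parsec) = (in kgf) 2.077e-36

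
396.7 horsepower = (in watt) 2.958e+05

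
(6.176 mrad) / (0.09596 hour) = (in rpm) 0.0001707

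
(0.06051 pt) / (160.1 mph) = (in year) 9.458e-15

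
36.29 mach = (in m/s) 1.236e+04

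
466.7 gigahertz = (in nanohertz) 4.667e+20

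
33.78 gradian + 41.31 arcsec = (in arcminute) 1825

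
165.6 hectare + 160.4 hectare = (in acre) 805.6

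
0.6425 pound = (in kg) 0.2914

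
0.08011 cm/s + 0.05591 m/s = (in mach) 0.0001666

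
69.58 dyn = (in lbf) 0.0001564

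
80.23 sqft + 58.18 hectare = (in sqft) 6.263e+06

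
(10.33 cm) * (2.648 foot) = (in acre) 2.06e-05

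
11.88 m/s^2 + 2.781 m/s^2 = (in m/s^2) 14.66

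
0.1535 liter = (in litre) 0.1535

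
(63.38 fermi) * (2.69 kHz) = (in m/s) 1.705e-10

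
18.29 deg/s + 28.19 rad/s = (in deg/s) 1633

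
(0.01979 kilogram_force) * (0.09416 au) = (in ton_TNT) 0.6534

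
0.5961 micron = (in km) 5.961e-10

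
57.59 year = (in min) 3.027e+07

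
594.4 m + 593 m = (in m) 1187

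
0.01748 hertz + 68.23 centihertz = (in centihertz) 69.98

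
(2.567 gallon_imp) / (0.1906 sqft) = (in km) 0.000659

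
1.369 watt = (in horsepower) 0.001836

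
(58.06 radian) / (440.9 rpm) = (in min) 0.02096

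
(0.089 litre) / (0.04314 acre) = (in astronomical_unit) 3.408e-18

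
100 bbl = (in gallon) 4200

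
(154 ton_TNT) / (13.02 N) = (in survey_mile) 3.075e+07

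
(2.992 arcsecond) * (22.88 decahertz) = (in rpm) 0.03169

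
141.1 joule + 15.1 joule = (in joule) 156.2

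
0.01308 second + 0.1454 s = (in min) 0.002641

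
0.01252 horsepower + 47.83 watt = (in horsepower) 0.07666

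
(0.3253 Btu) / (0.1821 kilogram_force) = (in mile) 0.1194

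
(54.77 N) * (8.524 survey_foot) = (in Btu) 0.1349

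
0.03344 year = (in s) 1.055e+06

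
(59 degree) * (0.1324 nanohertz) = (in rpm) 1.302e-09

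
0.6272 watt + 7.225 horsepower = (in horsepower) 7.226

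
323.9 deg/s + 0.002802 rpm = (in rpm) 53.99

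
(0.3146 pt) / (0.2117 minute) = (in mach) 2.566e-08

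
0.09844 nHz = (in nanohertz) 0.09844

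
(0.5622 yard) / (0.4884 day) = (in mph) 2.725e-05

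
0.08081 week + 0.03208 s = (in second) 4.887e+04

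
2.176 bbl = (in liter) 346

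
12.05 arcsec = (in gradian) 0.003719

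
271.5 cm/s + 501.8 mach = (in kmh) 6.151e+05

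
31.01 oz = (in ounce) 31.01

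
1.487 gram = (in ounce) 0.05245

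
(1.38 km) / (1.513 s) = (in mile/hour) 2040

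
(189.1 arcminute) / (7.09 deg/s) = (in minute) 0.007409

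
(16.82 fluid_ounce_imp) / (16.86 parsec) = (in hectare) 9.186e-26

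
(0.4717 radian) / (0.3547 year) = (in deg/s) 2.416e-06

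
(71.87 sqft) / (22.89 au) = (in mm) 1.95e-09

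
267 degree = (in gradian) 296.7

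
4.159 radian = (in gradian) 264.8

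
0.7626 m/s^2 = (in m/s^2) 0.7626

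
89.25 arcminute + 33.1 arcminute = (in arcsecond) 7341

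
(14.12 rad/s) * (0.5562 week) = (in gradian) 3.024e+08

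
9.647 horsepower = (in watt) 7194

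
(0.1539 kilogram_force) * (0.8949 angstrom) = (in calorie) 3.228e-11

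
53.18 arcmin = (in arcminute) 53.18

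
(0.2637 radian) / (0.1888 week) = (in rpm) 2.205e-05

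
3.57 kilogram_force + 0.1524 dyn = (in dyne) 3.501e+06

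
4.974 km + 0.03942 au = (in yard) 6.449e+09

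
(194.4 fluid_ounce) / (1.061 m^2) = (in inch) 0.2133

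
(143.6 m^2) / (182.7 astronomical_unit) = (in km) 5.254e-15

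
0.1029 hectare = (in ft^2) 1.108e+04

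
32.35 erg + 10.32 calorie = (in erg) 4.318e+08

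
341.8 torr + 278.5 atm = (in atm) 278.9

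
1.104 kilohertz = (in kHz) 1.104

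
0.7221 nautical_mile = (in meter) 1337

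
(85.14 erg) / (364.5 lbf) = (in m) 5.251e-09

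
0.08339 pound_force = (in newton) 0.3709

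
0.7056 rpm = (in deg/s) 4.234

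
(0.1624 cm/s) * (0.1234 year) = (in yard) 6911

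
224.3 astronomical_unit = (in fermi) 3.355e+28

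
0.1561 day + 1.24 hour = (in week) 0.02968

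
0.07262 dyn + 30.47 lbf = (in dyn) 1.355e+07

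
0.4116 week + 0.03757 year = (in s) 1.434e+06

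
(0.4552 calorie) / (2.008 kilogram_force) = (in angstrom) 9.672e+08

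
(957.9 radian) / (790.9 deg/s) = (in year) 2.2e-06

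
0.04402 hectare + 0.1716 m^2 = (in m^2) 440.4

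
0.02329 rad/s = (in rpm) 0.2224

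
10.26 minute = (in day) 0.007125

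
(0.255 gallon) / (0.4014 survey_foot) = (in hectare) 7.89e-07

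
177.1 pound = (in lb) 177.1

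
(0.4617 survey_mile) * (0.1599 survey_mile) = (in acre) 47.25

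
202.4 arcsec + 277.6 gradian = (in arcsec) 8.996e+05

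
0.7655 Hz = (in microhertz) 7.655e+05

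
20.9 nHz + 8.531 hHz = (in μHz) 8.531e+08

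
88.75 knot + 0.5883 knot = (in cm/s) 4596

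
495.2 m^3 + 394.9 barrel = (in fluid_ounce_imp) 1.964e+07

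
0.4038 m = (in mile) 0.0002509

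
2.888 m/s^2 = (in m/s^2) 2.888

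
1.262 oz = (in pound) 0.07888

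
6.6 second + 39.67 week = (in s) 2.399e+07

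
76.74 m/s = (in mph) 171.7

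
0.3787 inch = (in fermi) 9.619e+12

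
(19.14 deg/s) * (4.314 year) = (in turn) 7.233e+06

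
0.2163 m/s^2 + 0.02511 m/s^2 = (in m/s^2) 0.2414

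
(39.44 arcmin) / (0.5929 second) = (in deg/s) 1.109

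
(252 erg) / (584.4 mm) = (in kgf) 4.397e-06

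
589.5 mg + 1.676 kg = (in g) 1677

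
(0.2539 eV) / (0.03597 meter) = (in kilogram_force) 1.153e-19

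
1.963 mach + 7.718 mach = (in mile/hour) 7374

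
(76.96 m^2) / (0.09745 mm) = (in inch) 3.109e+07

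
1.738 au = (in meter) 2.6e+11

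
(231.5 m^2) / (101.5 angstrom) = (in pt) 6.465e+13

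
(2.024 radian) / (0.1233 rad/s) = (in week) 2.714e-05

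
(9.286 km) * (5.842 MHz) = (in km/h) 1.953e+11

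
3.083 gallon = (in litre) 11.67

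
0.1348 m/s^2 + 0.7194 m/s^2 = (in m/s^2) 0.8542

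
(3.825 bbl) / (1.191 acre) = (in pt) 0.3577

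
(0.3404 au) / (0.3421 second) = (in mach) 4.372e+08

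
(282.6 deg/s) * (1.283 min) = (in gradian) 2.417e+04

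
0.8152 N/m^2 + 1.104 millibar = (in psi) 0.01613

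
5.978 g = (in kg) 0.005978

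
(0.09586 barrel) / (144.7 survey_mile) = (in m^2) 6.545e-08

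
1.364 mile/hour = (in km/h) 2.195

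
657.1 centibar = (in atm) 6.485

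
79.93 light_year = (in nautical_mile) 4.083e+14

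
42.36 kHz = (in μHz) 4.236e+10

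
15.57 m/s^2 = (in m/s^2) 15.57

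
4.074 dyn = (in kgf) 4.154e-06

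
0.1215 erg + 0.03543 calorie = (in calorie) 0.03543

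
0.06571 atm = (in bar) 0.06658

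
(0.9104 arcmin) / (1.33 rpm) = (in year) 6.029e-11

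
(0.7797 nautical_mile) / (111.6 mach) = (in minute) 0.0006333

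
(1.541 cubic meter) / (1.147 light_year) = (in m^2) 1.42e-16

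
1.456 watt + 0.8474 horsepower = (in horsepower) 0.8494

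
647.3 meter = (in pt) 1.835e+06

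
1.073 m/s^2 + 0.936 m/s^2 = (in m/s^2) 2.009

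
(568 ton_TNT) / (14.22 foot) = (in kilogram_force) 5.591e+10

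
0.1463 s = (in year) 4.639e-09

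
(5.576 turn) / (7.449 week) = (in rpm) 7.426e-05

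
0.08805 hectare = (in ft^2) 9478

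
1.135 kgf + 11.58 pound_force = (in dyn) 6.264e+06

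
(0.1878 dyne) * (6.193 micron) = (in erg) 0.0001163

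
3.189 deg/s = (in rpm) 0.5315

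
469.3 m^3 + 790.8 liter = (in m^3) 470.1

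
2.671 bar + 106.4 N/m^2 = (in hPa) 2672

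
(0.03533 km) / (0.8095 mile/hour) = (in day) 0.00113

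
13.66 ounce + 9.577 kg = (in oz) 351.5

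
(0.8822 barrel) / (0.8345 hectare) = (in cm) 0.001681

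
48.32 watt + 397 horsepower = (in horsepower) 397.1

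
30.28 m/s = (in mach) 0.08893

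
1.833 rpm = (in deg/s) 11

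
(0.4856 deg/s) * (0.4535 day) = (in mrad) 3.321e+05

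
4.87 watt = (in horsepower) 0.006531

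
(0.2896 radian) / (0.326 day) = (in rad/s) 1.028e-05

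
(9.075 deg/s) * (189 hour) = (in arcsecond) 2.223e+10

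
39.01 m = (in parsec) 1.264e-15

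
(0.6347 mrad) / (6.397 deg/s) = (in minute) 9.475e-05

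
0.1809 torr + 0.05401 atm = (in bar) 0.05497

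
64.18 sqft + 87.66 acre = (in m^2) 3.548e+05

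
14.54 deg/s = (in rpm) 2.423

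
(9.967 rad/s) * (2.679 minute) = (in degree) 9.179e+04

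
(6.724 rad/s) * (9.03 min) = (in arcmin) 1.252e+07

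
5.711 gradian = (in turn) 0.01428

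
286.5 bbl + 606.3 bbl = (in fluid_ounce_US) 4.8e+06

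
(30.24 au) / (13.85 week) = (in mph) 1.208e+06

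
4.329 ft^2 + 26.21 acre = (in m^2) 1.061e+05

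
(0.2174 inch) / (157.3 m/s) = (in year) 1.113e-12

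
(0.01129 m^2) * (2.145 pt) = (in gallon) 0.002257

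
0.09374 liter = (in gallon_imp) 0.02062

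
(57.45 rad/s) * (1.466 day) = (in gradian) 4.633e+08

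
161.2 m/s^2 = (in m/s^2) 161.2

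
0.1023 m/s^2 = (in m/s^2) 0.1023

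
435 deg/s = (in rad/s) 7.592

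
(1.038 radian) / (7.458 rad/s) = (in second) 0.1392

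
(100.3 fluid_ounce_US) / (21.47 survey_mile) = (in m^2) 8.585e-08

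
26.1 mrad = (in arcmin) 89.73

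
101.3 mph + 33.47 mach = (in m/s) 1.144e+04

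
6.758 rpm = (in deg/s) 40.55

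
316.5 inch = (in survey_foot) 26.37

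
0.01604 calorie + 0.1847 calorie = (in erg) 8.399e+06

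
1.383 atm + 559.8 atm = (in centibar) 5.686e+04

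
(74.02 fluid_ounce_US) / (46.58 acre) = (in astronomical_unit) 7.763e-20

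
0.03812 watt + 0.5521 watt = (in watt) 0.5902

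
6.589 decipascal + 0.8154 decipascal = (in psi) 0.0001074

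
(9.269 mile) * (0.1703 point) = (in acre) 0.0002215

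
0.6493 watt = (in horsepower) 0.0008707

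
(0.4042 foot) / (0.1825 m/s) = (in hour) 0.0001875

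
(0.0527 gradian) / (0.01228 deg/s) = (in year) 1.225e-07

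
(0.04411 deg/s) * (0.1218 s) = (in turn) 1.492e-05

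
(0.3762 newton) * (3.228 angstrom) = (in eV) 7.58e+08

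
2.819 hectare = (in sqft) 3.034e+05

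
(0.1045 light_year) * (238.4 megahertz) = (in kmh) 8.485e+23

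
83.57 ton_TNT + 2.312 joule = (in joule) 3.497e+11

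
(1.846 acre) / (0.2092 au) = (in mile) 1.483e-10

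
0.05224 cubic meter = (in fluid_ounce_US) 1766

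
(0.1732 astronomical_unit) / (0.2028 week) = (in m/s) 2.112e+05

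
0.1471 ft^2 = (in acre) 3.377e-06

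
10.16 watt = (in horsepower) 0.01362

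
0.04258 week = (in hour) 7.153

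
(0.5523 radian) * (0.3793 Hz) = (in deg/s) 12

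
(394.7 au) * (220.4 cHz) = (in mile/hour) 2.911e+14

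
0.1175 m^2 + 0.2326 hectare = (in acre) 0.5748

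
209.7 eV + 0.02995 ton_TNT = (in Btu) 1.188e+05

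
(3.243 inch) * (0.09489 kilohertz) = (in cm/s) 781.6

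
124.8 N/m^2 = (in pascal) 124.8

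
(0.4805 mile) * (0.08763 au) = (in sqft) 1.091e+14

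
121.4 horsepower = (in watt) 9.053e+04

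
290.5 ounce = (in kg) 8.236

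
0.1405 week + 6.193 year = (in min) 3.256e+06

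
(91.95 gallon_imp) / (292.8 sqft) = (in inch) 0.605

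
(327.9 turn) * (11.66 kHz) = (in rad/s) 2.402e+07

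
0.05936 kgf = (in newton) 0.5821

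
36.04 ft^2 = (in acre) 0.0008274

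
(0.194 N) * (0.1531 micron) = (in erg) 0.297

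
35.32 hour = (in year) 0.004032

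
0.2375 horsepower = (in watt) 177.1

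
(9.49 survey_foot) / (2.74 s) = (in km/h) 3.8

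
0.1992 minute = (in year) 3.79e-07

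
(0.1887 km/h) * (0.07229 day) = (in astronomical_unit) 2.188e-09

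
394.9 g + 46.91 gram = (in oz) 15.58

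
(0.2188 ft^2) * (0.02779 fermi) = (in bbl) 3.553e-18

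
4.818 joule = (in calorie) 1.152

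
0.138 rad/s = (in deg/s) 7.907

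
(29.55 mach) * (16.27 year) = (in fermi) 5.163e+27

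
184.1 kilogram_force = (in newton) 1805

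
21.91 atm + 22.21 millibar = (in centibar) 2222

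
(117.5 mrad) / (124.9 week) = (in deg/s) 8.912e-08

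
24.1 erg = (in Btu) 2.284e-09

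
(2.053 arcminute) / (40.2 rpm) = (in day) 1.642e-09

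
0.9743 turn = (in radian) 6.122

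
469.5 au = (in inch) 2.765e+15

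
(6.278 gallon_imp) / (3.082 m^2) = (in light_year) 9.788e-19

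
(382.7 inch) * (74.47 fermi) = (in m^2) 7.239e-13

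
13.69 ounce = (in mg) 3.881e+05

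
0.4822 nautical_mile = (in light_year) 9.439e-14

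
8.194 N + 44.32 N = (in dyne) 5.251e+06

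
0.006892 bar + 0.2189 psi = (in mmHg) 16.49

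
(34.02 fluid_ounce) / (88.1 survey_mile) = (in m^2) 7.096e-09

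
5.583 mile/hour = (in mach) 0.00733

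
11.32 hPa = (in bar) 0.01132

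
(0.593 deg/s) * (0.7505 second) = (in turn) 0.001236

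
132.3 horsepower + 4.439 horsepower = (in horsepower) 136.7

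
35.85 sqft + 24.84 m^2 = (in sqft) 303.2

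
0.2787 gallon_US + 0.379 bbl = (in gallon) 16.2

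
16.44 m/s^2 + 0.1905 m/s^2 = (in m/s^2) 16.63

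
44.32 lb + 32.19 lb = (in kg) 34.7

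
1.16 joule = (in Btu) 0.001099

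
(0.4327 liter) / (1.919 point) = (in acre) 0.0001579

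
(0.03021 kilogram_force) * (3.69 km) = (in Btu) 1.036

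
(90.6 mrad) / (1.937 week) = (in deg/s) 4.431e-06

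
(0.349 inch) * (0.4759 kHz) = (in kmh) 15.19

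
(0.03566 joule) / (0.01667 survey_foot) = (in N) 7.018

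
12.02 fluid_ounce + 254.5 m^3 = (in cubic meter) 254.5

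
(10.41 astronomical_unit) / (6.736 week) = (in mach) 1123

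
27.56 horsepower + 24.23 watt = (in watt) 2.058e+04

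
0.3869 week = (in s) 2.34e+05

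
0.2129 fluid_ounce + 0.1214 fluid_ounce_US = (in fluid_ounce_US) 0.3343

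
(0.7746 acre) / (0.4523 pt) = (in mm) 1.965e+10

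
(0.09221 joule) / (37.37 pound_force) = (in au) 3.708e-15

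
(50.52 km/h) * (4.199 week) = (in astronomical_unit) 0.0002382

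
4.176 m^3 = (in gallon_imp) 918.6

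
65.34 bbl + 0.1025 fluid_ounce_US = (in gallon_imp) 2285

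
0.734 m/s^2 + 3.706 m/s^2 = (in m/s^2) 4.44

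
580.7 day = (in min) 8.362e+05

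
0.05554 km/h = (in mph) 0.03451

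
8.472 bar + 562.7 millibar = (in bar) 9.035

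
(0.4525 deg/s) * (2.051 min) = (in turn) 0.1547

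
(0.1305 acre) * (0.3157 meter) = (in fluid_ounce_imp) 5.868e+06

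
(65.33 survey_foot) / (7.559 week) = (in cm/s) 0.0004356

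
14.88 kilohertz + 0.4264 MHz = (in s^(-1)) 4.413e+05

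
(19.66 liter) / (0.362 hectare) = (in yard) 5.939e-06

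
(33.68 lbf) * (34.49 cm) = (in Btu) 0.04898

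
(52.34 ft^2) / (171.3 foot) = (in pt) 264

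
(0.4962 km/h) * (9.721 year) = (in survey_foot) 1.386e+08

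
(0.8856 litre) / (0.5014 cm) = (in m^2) 0.1766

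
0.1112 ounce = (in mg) 3152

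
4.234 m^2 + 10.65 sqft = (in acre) 0.001291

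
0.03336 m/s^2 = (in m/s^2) 0.03336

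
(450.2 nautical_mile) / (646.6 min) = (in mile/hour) 48.07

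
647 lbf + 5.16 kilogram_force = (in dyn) 2.929e+08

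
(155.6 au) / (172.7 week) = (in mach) 654.5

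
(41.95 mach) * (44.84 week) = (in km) 3.874e+08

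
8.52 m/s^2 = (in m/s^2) 8.52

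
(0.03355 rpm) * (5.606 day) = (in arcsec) 3.51e+08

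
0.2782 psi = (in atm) 0.01893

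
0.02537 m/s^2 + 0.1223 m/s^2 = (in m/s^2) 0.1477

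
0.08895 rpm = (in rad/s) 0.009315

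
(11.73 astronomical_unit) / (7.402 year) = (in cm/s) 7.517e+05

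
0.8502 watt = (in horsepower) 0.00114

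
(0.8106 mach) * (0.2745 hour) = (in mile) 169.5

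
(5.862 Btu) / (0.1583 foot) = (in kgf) 1.307e+04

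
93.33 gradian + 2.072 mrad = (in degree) 84.12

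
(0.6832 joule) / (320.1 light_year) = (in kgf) 2.3e-20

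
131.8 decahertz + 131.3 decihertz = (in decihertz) 1.331e+04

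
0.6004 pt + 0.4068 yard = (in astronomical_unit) 2.488e-12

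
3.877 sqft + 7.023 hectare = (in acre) 17.35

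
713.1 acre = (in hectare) 288.6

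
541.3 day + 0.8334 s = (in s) 4.677e+07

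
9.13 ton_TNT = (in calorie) 9.13e+09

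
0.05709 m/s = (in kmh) 0.2055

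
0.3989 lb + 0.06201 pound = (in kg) 0.2091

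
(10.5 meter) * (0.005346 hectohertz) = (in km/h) 20.21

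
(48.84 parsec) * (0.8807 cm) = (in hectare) 1.327e+12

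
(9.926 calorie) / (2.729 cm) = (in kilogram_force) 155.2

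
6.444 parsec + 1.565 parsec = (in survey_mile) 1.536e+14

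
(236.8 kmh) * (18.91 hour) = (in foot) 1.469e+07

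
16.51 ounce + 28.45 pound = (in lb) 29.48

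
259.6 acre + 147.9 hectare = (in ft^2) 2.723e+07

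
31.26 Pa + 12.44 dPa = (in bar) 0.000325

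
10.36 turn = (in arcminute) 2.238e+05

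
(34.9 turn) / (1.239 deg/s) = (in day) 0.1174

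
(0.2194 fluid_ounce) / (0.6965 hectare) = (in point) 2.641e-06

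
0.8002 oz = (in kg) 0.02269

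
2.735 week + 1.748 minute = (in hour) 459.5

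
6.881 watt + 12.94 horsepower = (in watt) 9656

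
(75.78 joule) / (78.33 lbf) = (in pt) 616.5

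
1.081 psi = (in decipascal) 7.453e+04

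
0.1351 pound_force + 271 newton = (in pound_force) 61.06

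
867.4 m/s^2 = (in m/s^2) 867.4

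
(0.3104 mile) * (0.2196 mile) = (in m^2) 1.765e+05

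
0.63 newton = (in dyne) 6.3e+04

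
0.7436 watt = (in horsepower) 0.0009972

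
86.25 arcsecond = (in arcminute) 1.438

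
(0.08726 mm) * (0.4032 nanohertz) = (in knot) 6.839e-14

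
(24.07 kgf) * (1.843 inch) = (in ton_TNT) 2.641e-09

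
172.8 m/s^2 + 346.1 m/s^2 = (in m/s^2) 518.9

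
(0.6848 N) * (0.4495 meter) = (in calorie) 0.07357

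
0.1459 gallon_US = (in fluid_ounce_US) 18.68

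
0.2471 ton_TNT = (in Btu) 9.799e+05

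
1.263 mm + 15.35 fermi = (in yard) 0.001381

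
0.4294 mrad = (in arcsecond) 88.57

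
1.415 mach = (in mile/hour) 1078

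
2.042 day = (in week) 0.2917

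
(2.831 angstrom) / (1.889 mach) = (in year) 1.396e-20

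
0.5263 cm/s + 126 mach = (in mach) 126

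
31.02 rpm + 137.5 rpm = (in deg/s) 1011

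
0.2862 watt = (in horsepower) 0.0003838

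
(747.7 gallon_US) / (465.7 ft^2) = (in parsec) 2.12e-18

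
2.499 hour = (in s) 8996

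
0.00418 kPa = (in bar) 4.18e-05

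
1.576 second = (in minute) 0.02627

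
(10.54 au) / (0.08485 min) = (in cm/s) 3.097e+13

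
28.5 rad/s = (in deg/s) 1633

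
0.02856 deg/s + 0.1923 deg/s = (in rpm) 0.03681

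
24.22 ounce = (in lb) 1.514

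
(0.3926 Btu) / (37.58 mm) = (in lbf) 2478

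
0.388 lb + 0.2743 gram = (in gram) 176.3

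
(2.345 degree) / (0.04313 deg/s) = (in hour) 0.0151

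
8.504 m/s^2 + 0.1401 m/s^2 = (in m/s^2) 8.644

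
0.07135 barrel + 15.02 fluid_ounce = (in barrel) 0.07414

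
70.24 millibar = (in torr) 52.68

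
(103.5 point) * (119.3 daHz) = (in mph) 97.44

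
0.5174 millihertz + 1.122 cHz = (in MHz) 1.174e-08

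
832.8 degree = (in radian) 14.54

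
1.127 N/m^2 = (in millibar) 0.01127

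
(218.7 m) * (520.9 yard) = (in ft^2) 1.121e+06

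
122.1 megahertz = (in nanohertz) 1.221e+17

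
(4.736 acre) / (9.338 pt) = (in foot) 1.909e+07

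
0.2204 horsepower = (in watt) 164.4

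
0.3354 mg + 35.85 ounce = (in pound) 2.241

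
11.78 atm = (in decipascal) 1.194e+07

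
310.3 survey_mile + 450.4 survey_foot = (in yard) 5.463e+05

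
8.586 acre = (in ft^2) 3.74e+05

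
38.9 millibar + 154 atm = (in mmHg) 1.171e+05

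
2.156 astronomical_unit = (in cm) 3.225e+13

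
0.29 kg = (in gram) 290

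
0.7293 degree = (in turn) 0.002026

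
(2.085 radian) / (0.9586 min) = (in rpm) 0.3462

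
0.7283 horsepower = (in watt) 543.1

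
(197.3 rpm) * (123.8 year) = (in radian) 8.066e+10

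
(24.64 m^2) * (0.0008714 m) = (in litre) 21.47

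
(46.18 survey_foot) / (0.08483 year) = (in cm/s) 0.0005262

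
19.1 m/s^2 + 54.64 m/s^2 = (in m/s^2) 73.74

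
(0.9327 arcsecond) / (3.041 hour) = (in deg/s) 2.367e-08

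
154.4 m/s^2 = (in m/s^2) 154.4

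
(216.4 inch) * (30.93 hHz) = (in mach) 49.93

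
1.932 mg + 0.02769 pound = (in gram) 12.56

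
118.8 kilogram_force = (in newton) 1165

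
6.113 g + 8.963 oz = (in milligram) 2.602e+05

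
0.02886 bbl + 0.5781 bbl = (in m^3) 0.0965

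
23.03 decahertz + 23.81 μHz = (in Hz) 230.3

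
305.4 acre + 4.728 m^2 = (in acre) 305.4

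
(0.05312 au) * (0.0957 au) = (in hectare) 1.138e+16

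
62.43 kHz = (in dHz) 6.243e+05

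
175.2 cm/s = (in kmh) 6.307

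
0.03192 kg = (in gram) 31.92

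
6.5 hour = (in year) 0.000742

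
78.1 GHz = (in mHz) 7.81e+13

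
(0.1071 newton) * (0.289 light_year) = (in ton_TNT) 6.999e+04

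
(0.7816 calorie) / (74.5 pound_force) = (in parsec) 3.198e-19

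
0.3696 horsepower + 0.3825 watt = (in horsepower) 0.3701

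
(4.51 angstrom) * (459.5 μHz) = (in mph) 4.636e-13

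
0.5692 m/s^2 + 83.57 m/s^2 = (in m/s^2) 84.14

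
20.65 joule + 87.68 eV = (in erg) 2.065e+08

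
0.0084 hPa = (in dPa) 8.4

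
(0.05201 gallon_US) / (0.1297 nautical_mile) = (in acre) 2.025e-10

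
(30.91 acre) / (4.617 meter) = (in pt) 7.68e+07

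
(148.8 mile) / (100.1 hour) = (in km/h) 2.392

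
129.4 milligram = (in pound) 0.0002853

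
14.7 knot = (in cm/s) 756.2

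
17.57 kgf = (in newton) 172.3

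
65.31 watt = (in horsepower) 0.08758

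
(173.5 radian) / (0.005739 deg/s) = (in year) 0.05493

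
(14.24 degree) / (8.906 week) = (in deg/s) 2.644e-06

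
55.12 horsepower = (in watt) 4.11e+04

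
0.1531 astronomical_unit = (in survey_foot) 7.514e+10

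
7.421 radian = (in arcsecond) 1.531e+06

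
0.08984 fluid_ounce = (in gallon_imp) 0.0005844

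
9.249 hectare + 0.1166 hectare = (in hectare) 9.366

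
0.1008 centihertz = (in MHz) 1.008e-09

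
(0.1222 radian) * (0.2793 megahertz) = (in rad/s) 3.413e+04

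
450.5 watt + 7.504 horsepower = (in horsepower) 8.108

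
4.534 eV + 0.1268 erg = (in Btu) 1.202e-11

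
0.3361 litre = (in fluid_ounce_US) 11.36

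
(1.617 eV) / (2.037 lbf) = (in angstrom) 2.859e-10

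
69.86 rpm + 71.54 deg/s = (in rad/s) 8.564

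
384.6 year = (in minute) 2.021e+08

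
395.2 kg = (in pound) 871.3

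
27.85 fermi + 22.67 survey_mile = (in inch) 1.436e+06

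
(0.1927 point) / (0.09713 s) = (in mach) 2.055e-06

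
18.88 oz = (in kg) 0.5352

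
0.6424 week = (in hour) 107.9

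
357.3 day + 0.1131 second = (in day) 357.3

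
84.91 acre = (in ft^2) 3.699e+06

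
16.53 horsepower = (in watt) 1.233e+04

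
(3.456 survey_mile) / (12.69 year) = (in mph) 3.109e-05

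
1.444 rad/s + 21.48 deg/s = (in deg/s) 104.2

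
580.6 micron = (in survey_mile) 3.608e-07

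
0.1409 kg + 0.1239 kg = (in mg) 2.648e+05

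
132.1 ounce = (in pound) 8.256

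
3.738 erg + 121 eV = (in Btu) 3.543e-10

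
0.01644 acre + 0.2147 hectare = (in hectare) 0.2214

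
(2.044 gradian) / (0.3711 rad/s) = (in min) 0.001442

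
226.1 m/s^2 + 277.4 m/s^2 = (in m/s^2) 503.5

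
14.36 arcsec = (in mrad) 0.06962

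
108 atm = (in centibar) 1.094e+04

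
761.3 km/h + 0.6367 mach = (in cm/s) 4.283e+04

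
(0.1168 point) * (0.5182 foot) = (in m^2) 6.508e-06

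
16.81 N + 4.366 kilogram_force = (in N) 59.63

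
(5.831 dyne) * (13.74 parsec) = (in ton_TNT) 5909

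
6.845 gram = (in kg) 0.006845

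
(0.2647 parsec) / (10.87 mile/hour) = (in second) 1.681e+15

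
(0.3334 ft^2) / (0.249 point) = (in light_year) 3.727e-14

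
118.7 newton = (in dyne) 1.187e+07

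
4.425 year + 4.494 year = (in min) 4.688e+06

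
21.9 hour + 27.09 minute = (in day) 0.9313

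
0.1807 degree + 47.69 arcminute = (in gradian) 1.084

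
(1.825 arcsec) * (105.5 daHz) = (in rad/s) 0.009334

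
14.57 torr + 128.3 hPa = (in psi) 2.143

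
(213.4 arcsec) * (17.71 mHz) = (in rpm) 0.000175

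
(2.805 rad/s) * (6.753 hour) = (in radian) 6.819e+04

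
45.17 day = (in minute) 6.504e+04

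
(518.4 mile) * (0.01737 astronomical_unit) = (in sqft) 2.334e+16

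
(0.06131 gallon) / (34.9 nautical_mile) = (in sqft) 3.865e-08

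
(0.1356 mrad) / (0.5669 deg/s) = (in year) 4.346e-10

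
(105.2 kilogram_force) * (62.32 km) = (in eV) 4.013e+26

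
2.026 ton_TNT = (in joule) 8.477e+09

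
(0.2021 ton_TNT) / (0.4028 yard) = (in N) 2.296e+09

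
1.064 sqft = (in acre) 2.443e-05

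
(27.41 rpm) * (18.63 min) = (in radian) 3208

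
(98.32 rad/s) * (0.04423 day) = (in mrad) 3.757e+08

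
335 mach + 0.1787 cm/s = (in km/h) 4.106e+05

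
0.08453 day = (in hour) 2.029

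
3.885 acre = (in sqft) 1.692e+05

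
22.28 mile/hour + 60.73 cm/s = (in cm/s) 1057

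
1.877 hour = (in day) 0.07821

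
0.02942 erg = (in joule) 2.942e-09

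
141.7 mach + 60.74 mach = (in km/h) 2.482e+05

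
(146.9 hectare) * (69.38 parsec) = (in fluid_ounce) 1.063e+29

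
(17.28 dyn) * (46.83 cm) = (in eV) 5.051e+14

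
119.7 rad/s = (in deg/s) 6858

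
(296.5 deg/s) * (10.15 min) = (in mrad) 3.152e+06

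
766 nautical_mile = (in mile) 881.5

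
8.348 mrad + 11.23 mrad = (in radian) 0.01958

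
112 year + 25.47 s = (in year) 112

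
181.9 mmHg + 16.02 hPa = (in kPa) 25.85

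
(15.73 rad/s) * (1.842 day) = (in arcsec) 5.164e+11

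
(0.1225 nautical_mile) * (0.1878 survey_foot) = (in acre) 0.003209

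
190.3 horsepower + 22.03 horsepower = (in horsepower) 212.3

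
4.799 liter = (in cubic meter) 0.004799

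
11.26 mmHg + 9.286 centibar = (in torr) 80.91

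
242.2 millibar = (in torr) 181.7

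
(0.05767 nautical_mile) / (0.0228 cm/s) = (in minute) 7807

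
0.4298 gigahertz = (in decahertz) 4.298e+07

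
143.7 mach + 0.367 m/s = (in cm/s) 4.893e+06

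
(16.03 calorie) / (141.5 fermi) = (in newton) 4.74e+14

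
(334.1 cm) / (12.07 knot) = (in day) 6.228e-06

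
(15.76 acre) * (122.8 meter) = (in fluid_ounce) 2.648e+11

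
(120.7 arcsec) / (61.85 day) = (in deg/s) 6.274e-09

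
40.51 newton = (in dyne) 4.051e+06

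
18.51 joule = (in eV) 1.155e+20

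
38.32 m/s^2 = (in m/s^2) 38.32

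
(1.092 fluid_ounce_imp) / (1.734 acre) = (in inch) 1.741e-07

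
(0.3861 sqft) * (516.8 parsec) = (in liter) 5.72e+20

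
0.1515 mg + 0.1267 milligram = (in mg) 0.2782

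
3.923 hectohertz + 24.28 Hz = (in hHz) 4.166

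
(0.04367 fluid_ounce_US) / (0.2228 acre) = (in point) 4.06e-06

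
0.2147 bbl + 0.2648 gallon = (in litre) 35.14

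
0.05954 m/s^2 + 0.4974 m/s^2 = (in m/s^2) 0.5569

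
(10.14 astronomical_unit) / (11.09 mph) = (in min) 5.1e+09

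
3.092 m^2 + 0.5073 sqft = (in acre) 0.0007757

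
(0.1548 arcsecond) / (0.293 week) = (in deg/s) 2.427e-10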